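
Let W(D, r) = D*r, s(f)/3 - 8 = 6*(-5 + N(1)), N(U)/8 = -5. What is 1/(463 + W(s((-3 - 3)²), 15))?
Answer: -1/11327 ≈ -8.8285e-5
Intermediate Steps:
N(U) = -40 (N(U) = 8*(-5) = -40)
s(f) = -786 (s(f) = 24 + 3*(6*(-5 - 40)) = 24 + 3*(6*(-45)) = 24 + 3*(-270) = 24 - 810 = -786)
1/(463 + W(s((-3 - 3)²), 15)) = 1/(463 - 786*15) = 1/(463 - 11790) = 1/(-11327) = -1/11327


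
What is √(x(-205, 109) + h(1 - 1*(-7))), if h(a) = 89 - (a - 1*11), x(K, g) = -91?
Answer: 1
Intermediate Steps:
h(a) = 100 - a (h(a) = 89 - (a - 11) = 89 - (-11 + a) = 89 + (11 - a) = 100 - a)
√(x(-205, 109) + h(1 - 1*(-7))) = √(-91 + (100 - (1 - 1*(-7)))) = √(-91 + (100 - (1 + 7))) = √(-91 + (100 - 1*8)) = √(-91 + (100 - 8)) = √(-91 + 92) = √1 = 1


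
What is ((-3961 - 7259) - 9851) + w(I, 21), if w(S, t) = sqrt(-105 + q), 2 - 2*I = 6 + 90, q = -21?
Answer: -21071 + 3*I*sqrt(14) ≈ -21071.0 + 11.225*I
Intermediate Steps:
I = -47 (I = 1 - (6 + 90)/2 = 1 - 1/2*96 = 1 - 48 = -47)
w(S, t) = 3*I*sqrt(14) (w(S, t) = sqrt(-105 - 21) = sqrt(-126) = 3*I*sqrt(14))
((-3961 - 7259) - 9851) + w(I, 21) = ((-3961 - 7259) - 9851) + 3*I*sqrt(14) = (-11220 - 9851) + 3*I*sqrt(14) = -21071 + 3*I*sqrt(14)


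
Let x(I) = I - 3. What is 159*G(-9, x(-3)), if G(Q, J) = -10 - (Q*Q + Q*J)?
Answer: -23055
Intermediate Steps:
x(I) = -3 + I
G(Q, J) = -10 - Q² - J*Q (G(Q, J) = -10 - (Q² + J*Q) = -10 + (-Q² - J*Q) = -10 - Q² - J*Q)
159*G(-9, x(-3)) = 159*(-10 - 1*(-9)² - 1*(-3 - 3)*(-9)) = 159*(-10 - 1*81 - 1*(-6)*(-9)) = 159*(-10 - 81 - 54) = 159*(-145) = -23055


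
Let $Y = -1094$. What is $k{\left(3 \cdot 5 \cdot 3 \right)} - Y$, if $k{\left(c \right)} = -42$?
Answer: $1052$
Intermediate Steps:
$k{\left(3 \cdot 5 \cdot 3 \right)} - Y = -42 - -1094 = -42 + 1094 = 1052$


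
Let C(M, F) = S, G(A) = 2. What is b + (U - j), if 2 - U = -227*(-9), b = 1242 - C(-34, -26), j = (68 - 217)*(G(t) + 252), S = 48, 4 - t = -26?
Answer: 36999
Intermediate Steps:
t = 30 (t = 4 - 1*(-26) = 4 + 26 = 30)
C(M, F) = 48
j = -37846 (j = (68 - 217)*(2 + 252) = -149*254 = -37846)
b = 1194 (b = 1242 - 1*48 = 1242 - 48 = 1194)
U = -2041 (U = 2 - (-227)*(-9) = 2 - 1*2043 = 2 - 2043 = -2041)
b + (U - j) = 1194 + (-2041 - 1*(-37846)) = 1194 + (-2041 + 37846) = 1194 + 35805 = 36999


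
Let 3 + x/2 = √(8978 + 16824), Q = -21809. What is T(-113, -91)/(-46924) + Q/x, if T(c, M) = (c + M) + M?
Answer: -1527439339/1210310732 - 21809*√25802/51586 ≈ -69.172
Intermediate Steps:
x = -6 + 2*√25802 (x = -6 + 2*√(8978 + 16824) = -6 + 2*√25802 ≈ 315.26)
T(c, M) = c + 2*M (T(c, M) = (M + c) + M = c + 2*M)
T(-113, -91)/(-46924) + Q/x = (-113 + 2*(-91))/(-46924) - 21809/(-6 + 2*√25802) = (-113 - 182)*(-1/46924) - 21809/(-6 + 2*√25802) = -295*(-1/46924) - 21809/(-6 + 2*√25802) = 295/46924 - 21809/(-6 + 2*√25802)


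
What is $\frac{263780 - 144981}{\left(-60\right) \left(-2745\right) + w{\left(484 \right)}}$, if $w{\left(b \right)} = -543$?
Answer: $\frac{118799}{164157} \approx 0.72369$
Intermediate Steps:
$\frac{263780 - 144981}{\left(-60\right) \left(-2745\right) + w{\left(484 \right)}} = \frac{263780 - 144981}{\left(-60\right) \left(-2745\right) - 543} = \frac{118799}{164700 - 543} = \frac{118799}{164157}$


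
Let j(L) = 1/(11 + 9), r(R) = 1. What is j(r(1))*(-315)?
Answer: -63/4 ≈ -15.750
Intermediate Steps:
j(L) = 1/20
j(r(1))*(-315) = (1/20)*(-315) = -63/4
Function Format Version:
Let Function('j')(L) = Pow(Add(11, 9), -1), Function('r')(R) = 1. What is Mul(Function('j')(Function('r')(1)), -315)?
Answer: Rational(-63, 4) ≈ -15.750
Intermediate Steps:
Function('j')(L) = Rational(1, 20) (Function('j')(L) = Pow(20, -1) = Rational(1, 20))
Mul(Function('j')(Function('r')(1)), -315) = Mul(Rational(1, 20), -315) = Rational(-63, 4)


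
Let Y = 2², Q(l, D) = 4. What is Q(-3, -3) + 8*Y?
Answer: 36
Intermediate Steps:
Y = 4
Q(-3, -3) + 8*Y = 4 + 8*4 = 4 + 32 = 36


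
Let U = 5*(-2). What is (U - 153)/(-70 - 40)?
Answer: 163/110 ≈ 1.4818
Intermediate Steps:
U = -10
(U - 153)/(-70 - 40) = (-10 - 153)/(-70 - 40) = -163/(-110) = -1/110*(-163) = 163/110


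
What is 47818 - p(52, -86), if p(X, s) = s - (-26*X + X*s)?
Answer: 42080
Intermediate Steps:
p(X, s) = s + 26*X - X*s (p(X, s) = s + (26*X - X*s) = s + 26*X - X*s)
47818 - p(52, -86) = 47818 - (-86 + 26*52 - 1*52*(-86)) = 47818 - (-86 + 1352 + 4472) = 47818 - 1*5738 = 47818 - 5738 = 42080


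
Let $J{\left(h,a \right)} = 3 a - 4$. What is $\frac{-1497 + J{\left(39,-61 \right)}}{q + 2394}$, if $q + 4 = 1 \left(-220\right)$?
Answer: $- \frac{842}{1085} \approx -0.77604$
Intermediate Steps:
$J{\left(h,a \right)} = -4 + 3 a$
$q = -224$ ($q = -4 + 1 \left(-220\right) = -4 - 220 = -224$)
$\frac{-1497 + J{\left(39,-61 \right)}}{q + 2394} = \frac{-1497 + \left(-4 + 3 \left(-61\right)\right)}{-224 + 2394} = \frac{-1497 - 187}{2170} = \left(-1497 - 187\right) \frac{1}{2170} = \left(-1684\right) \frac{1}{2170} = - \frac{842}{1085}$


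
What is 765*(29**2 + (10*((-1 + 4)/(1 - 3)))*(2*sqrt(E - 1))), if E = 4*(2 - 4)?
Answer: 643365 - 68850*I ≈ 6.4337e+5 - 68850.0*I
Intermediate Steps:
E = -8 (E = 4*(-2) = -8)
765*(29**2 + (10*((-1 + 4)/(1 - 3)))*(2*sqrt(E - 1))) = 765*(29**2 + (10*((-1 + 4)/(1 - 3)))*(2*sqrt(-8 - 1))) = 765*(841 + (10*(3/(-2)))*(2*sqrt(-9))) = 765*(841 + (10*(3*(-1/2)))*(2*(3*I))) = 765*(841 + (10*(-3/2))*(6*I)) = 765*(841 - 90*I) = 643365 - 68850*I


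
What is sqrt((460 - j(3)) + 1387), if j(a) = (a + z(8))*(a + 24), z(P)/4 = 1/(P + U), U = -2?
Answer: 2*sqrt(437) ≈ 41.809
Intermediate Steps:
z(P) = 4/(-2 + P) (z(P) = 4/(P - 2) = 4/(-2 + P))
j(a) = (24 + a)*(2/3 + a) (j(a) = (a + 4/(-2 + 8))*(a + 24) = (a + 4/6)*(24 + a) = (a + 4*(1/6))*(24 + a) = (a + 2/3)*(24 + a) = (2/3 + a)*(24 + a) = (24 + a)*(2/3 + a))
sqrt((460 - j(3)) + 1387) = sqrt((460 - (16 + 3**2 + (74/3)*3)) + 1387) = sqrt((460 - (16 + 9 + 74)) + 1387) = sqrt((460 - 1*99) + 1387) = sqrt((460 - 99) + 1387) = sqrt(361 + 1387) = sqrt(1748) = 2*sqrt(437)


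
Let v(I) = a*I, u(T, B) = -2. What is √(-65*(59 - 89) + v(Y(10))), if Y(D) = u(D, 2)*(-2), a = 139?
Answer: √2506 ≈ 50.060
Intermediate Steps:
Y(D) = 4 (Y(D) = -2*(-2) = 4)
v(I) = 139*I
√(-65*(59 - 89) + v(Y(10))) = √(-65*(59 - 89) + 139*4) = √(-65*(-30) + 556) = √(1950 + 556) = √2506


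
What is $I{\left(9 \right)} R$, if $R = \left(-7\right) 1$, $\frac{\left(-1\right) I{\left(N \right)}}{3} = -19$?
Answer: $-399$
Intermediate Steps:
$I{\left(N \right)} = 57$ ($I{\left(N \right)} = \left(-3\right) \left(-19\right) = 57$)
$R = -7$
$I{\left(9 \right)} R = 57 \left(-7\right) = -399$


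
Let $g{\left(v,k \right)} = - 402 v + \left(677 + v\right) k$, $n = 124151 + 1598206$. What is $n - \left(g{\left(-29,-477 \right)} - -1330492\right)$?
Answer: $689303$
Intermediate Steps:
$n = 1722357$
$g{\left(v,k \right)} = - 402 v + k \left(677 + v\right)$
$n - \left(g{\left(-29,-477 \right)} - -1330492\right) = 1722357 - \left(\left(\left(-402\right) \left(-29\right) + 677 \left(-477\right) - -13833\right) - -1330492\right) = 1722357 - \left(\left(11658 - 322929 + 13833\right) + 1330492\right) = 1722357 - \left(-297438 + 1330492\right) = 1722357 - 1033054 = 689303$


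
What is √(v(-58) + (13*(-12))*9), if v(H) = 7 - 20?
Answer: I*√1417 ≈ 37.643*I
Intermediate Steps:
v(H) = -13
√(v(-58) + (13*(-12))*9) = √(-13 + (13*(-12))*9) = √(-13 - 156*9) = √(-13 - 1404) = √(-1417) = I*√1417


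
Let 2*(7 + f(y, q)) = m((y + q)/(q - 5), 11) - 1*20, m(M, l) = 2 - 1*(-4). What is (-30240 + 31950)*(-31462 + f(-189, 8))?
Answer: -53823960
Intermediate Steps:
m(M, l) = 6 (m(M, l) = 2 + 4 = 6)
f(y, q) = -14 (f(y, q) = -7 + (6 - 1*20)/2 = -7 + (6 - 20)/2 = -7 + (½)*(-14) = -7 - 7 = -14)
(-30240 + 31950)*(-31462 + f(-189, 8)) = (-30240 + 31950)*(-31462 - 14) = 1710*(-31476) = -53823960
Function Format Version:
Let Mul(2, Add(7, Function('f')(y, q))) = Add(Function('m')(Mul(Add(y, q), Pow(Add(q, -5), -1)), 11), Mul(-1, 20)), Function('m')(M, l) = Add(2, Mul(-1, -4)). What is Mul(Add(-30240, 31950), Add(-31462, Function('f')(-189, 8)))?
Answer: -53823960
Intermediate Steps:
Function('m')(M, l) = 6 (Function('m')(M, l) = Add(2, 4) = 6)
Function('f')(y, q) = -14 (Function('f')(y, q) = Add(-7, Mul(Rational(1, 2), Add(6, Mul(-1, 20)))) = Add(-7, Mul(Rational(1, 2), Add(6, -20))) = Add(-7, Mul(Rational(1, 2), -14)) = Add(-7, -7) = -14)
Mul(Add(-30240, 31950), Add(-31462, Function('f')(-189, 8))) = Mul(Add(-30240, 31950), Add(-31462, -14)) = Mul(1710, -31476) = -53823960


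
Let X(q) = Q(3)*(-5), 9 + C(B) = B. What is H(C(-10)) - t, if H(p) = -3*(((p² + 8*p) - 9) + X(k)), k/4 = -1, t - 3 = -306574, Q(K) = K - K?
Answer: 305971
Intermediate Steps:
Q(K) = 0
C(B) = -9 + B
t = -306571 (t = 3 - 306574 = -306571)
k = -4 (k = 4*(-1) = -4)
X(q) = 0 (X(q) = 0*(-5) = 0)
H(p) = 27 - 24*p - 3*p² (H(p) = -3*(((p² + 8*p) - 9) + 0) = -3*((-9 + p² + 8*p) + 0) = -3*(-9 + p² + 8*p) = 27 - 24*p - 3*p²)
H(C(-10)) - t = (27 - 24*(-9 - 10) - 3*(-9 - 10)²) - 1*(-306571) = (27 - 24*(-19) - 3*(-19)²) + 306571 = (27 + 456 - 3*361) + 306571 = (27 + 456 - 1083) + 306571 = -600 + 306571 = 305971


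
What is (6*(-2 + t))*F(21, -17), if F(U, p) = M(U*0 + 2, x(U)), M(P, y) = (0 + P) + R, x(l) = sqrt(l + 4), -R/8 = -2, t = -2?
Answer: -432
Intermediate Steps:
R = 16 (R = -8*(-2) = 16)
x(l) = sqrt(4 + l)
M(P, y) = 16 + P (M(P, y) = (0 + P) + 16 = P + 16 = 16 + P)
F(U, p) = 18 (F(U, p) = 16 + (U*0 + 2) = 16 + (0 + 2) = 16 + 2 = 18)
(6*(-2 + t))*F(21, -17) = (6*(-2 - 2))*18 = (6*(-4))*18 = -24*18 = -432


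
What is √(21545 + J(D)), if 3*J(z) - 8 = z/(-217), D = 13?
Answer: √9131914218/651 ≈ 146.79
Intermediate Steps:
J(z) = 8/3 - z/651 (J(z) = 8/3 + (z/(-217))/3 = 8/3 + (z*(-1/217))/3 = 8/3 + (-z/217)/3 = 8/3 - z/651)
√(21545 + J(D)) = √(21545 + (8/3 - 1/651*13)) = √(21545 + (8/3 - 13/651)) = √(21545 + 1723/651) = √(14027518/651) = √9131914218/651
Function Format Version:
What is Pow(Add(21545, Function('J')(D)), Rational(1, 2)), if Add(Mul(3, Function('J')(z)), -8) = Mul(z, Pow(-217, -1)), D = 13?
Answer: Mul(Rational(1, 651), Pow(9131914218, Rational(1, 2))) ≈ 146.79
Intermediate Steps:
Function('J')(z) = Add(Rational(8, 3), Mul(Rational(-1, 651), z)) (Function('J')(z) = Add(Rational(8, 3), Mul(Rational(1, 3), Mul(z, Pow(-217, -1)))) = Add(Rational(8, 3), Mul(Rational(1, 3), Mul(z, Rational(-1, 217)))) = Add(Rational(8, 3), Mul(Rational(1, 3), Mul(Rational(-1, 217), z))) = Add(Rational(8, 3), Mul(Rational(-1, 651), z)))
Pow(Add(21545, Function('J')(D)), Rational(1, 2)) = Pow(Add(21545, Add(Rational(8, 3), Mul(Rational(-1, 651), 13))), Rational(1, 2)) = Pow(Add(21545, Add(Rational(8, 3), Rational(-13, 651))), Rational(1, 2)) = Pow(Add(21545, Rational(1723, 651)), Rational(1, 2)) = Pow(Rational(14027518, 651), Rational(1, 2)) = Mul(Rational(1, 651), Pow(9131914218, Rational(1, 2)))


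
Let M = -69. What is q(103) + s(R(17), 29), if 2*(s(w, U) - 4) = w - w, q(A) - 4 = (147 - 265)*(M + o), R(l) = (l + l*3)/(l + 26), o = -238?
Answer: 36234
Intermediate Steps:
R(l) = 4*l/(26 + l) (R(l) = (l + 3*l)/(26 + l) = (4*l)/(26 + l) = 4*l/(26 + l))
q(A) = 36230 (q(A) = 4 + (147 - 265)*(-69 - 238) = 4 - 118*(-307) = 4 + 36226 = 36230)
s(w, U) = 4 (s(w, U) = 4 + (w - w)/2 = 4 + (½)*0 = 4 + 0 = 4)
q(103) + s(R(17), 29) = 36230 + 4 = 36234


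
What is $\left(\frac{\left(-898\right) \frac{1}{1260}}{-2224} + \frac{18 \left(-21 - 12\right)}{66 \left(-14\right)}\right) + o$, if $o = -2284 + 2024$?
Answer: $- \frac{363390031}{1401120} \approx -259.36$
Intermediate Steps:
$o = -260$
$\left(\frac{\left(-898\right) \frac{1}{1260}}{-2224} + \frac{18 \left(-21 - 12\right)}{66 \left(-14\right)}\right) + o = \left(\frac{\left(-898\right) \frac{1}{1260}}{-2224} + \frac{18 \left(-21 - 12\right)}{66 \left(-14\right)}\right) - 260 = \left(\left(-898\right) \frac{1}{1260} \left(- \frac{1}{2224}\right) + \frac{18 \left(-33\right)}{-924}\right) - 260 = \left(\left(- \frac{449}{630}\right) \left(- \frac{1}{2224}\right) - - \frac{9}{14}\right) - 260 = \left(\frac{449}{1401120} + \frac{9}{14}\right) - 260 = \frac{901169}{1401120} - 260 = - \frac{363390031}{1401120}$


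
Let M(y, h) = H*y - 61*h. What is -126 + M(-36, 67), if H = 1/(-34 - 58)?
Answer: -96890/23 ≈ -4212.6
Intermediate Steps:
H = -1/92 (H = 1/(-92) = -1/92 ≈ -0.010870)
M(y, h) = -61*h - y/92 (M(y, h) = -y/92 - 61*h = -61*h - y/92)
-126 + M(-36, 67) = -126 + (-61*67 - 1/92*(-36)) = -126 + (-4087 + 9/23) = -126 - 93992/23 = -96890/23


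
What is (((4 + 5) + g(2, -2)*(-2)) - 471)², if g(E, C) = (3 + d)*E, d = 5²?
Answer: 329476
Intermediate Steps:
d = 25
g(E, C) = 28*E (g(E, C) = (3 + 25)*E = 28*E)
(((4 + 5) + g(2, -2)*(-2)) - 471)² = (((4 + 5) + (28*2)*(-2)) - 471)² = ((9 + 56*(-2)) - 471)² = ((9 - 112) - 471)² = (-103 - 471)² = (-574)² = 329476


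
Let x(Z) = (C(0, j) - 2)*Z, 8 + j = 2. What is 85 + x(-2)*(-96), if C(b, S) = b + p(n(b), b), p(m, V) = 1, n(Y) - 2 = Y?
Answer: -107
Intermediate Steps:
j = -6 (j = -8 + 2 = -6)
n(Y) = 2 + Y
C(b, S) = 1 + b (C(b, S) = b + 1 = 1 + b)
x(Z) = -Z (x(Z) = ((1 + 0) - 2)*Z = (1 - 2)*Z = -Z)
85 + x(-2)*(-96) = 85 - 1*(-2)*(-96) = 85 + 2*(-96) = 85 - 192 = -107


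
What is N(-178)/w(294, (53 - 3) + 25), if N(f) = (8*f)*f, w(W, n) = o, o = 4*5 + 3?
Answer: 253472/23 ≈ 11021.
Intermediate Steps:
o = 23 (o = 20 + 3 = 23)
w(W, n) = 23
N(f) = 8*f²
N(-178)/w(294, (53 - 3) + 25) = (8*(-178)²)/23 = (8*31684)*(1/23) = 253472*(1/23) = 253472/23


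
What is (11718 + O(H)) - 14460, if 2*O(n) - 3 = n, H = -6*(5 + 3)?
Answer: -5529/2 ≈ -2764.5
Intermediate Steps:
H = -48 (H = -6*8 = -48)
O(n) = 3/2 + n/2
(11718 + O(H)) - 14460 = (11718 + (3/2 + (½)*(-48))) - 14460 = (11718 + (3/2 - 24)) - 14460 = (11718 - 45/2) - 14460 = 23391/2 - 14460 = -5529/2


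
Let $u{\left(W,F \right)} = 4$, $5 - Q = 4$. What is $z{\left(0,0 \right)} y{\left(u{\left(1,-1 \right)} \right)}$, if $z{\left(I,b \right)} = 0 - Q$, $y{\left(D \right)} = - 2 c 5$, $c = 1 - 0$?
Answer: $10$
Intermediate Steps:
$Q = 1$ ($Q = 5 - 4 = 1$)
$c = 1$ ($c = 1 + 0 = 1$)
$y{\left(D \right)} = -10$ ($y{\left(D \right)} = \left(-2\right) 1 \cdot 5 = \left(-2\right) 5 = -10$)
$z{\left(I,b \right)} = -1$ ($z{\left(I,b \right)} = 0 - 1 = -1$)
$z{\left(0,0 \right)} y{\left(u{\left(1,-1 \right)} \right)} = \left(-1\right) \left(-10\right) = 10$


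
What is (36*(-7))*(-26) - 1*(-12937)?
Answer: 19489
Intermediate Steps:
(36*(-7))*(-26) - 1*(-12937) = -252*(-26) + 12937 = 6552 + 12937 = 19489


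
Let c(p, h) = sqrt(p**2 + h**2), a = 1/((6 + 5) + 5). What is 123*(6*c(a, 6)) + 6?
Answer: 6 + 369*sqrt(9217)/8 ≈ 4434.2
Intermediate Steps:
a = 1/16 (a = 1/(11 + 5) = 1/16 ≈ 0.062500)
c(p, h) = sqrt(h**2 + p**2)
123*(6*c(a, 6)) + 6 = 123*(6*sqrt(6**2 + (1/16)**2)) + 6 = 123*(6*sqrt(36 + 1/256)) + 6 = 123*(6*sqrt(9217/256)) + 6 = 123*(6*(sqrt(9217)/16)) + 6 = 123*(3*sqrt(9217)/8) + 6 = 369*sqrt(9217)/8 + 6 = 6 + 369*sqrt(9217)/8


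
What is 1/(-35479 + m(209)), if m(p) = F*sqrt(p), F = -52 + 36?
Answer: -35479/1258705937 + 16*sqrt(209)/1258705937 ≈ -2.8003e-5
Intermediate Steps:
F = -16
m(p) = -16*sqrt(p)
1/(-35479 + m(209)) = 1/(-35479 - 16*sqrt(209))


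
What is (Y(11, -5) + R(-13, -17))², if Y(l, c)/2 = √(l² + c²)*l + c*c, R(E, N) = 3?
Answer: 73473 + 2332*√146 ≈ 1.0165e+5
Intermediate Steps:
Y(l, c) = 2*c² + 2*l*√(c² + l²) (Y(l, c) = 2*(√(l² + c²)*l + c*c) = 2*(√(c² + l²)*l + c²) = 2*(l*√(c² + l²) + c²) = 2*(c² + l*√(c² + l²)) = 2*c² + 2*l*√(c² + l²))
(Y(11, -5) + R(-13, -17))² = ((2*(-5)² + 2*11*√((-5)² + 11²)) + 3)² = ((2*25 + 2*11*√(25 + 121)) + 3)² = ((50 + 2*11*√146) + 3)² = ((50 + 22*√146) + 3)² = (53 + 22*√146)²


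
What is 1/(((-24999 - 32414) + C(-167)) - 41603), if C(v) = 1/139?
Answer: -139/13763223 ≈ -1.0099e-5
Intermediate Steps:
C(v) = 1/139
1/(((-24999 - 32414) + C(-167)) - 41603) = 1/(((-24999 - 32414) + 1/139) - 41603) = 1/((-57413 + 1/139) - 41603) = 1/(-7980406/139 - 41603) = 1/(-13763223/139) = -139/13763223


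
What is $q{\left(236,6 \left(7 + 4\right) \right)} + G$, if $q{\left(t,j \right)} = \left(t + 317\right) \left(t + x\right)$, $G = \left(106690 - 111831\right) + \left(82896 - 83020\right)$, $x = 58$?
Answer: $157317$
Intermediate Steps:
$G = -5265$ ($G = -5141 + \left(82896 - 83020\right) = -5141 - 124 = -5265$)
$q{\left(t,j \right)} = \left(58 + t\right) \left(317 + t\right)$ ($q{\left(t,j \right)} = \left(t + 317\right) \left(t + 58\right) = \left(317 + t\right) \left(58 + t\right) = \left(58 + t\right) \left(317 + t\right)$)
$q{\left(236,6 \left(7 + 4\right) \right)} + G = \left(18386 + 236^{2} + 375 \cdot 236\right) - 5265 = \left(18386 + 55696 + 88500\right) - 5265 = 162582 - 5265 = 157317$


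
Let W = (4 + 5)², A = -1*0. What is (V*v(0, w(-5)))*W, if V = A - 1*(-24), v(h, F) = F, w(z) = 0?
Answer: 0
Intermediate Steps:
A = 0
W = 81 (W = 9² = 81)
V = 24 (V = 0 - 1*(-24) = 0 + 24 = 24)
(V*v(0, w(-5)))*W = (24*0)*81 = 0*81 = 0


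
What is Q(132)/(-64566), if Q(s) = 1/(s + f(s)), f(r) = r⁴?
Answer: -1/19601973395928 ≈ -5.1015e-14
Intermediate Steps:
Q(s) = 1/(s + s⁴)
Q(132)/(-64566) = 1/((132 + 132⁴)*(-64566)) = -1/64566/(132 + 303595776) = -1/64566/303595908 = (1/303595908)*(-1/64566) = -1/19601973395928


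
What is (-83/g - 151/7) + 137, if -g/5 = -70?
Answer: 40317/350 ≈ 115.19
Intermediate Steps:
g = 350 (g = -5*(-70) = 350)
(-83/g - 151/7) + 137 = (-83/350 - 151/7) + 137 = -7633/350 + 137 = 40317/350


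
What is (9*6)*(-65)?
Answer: -3510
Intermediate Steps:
(9*6)*(-65) = 54*(-65) = -3510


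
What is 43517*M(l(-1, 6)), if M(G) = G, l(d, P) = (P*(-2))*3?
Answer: -1566612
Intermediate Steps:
l(d, P) = -6*P (l(d, P) = -2*P*3 = -6*P)
43517*M(l(-1, 6)) = 43517*(-6*6) = 43517*(-36) = -1566612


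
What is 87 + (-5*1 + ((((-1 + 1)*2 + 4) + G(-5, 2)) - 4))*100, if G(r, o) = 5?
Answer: 87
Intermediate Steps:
87 + (-5*1 + ((((-1 + 1)*2 + 4) + G(-5, 2)) - 4))*100 = 87 + (-5*1 + ((((-1 + 1)*2 + 4) + 5) - 4))*100 = 87 + (-5 + (((0*2 + 4) + 5) - 4))*100 = 87 + (-5 + (((0 + 4) + 5) - 4))*100 = 87 + (-5 + ((4 + 5) - 4))*100 = 87 + (-5 + (9 - 4))*100 = 87 + (-5 + 5)*100 = 87 + 0*100 = 87 + 0 = 87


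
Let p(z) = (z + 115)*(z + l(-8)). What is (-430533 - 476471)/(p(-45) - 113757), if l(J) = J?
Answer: 129572/16781 ≈ 7.7214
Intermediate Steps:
p(z) = (-8 + z)*(115 + z) (p(z) = (z + 115)*(z - 8) = (115 + z)*(-8 + z) = (-8 + z)*(115 + z))
(-430533 - 476471)/(p(-45) - 113757) = (-430533 - 476471)/((-920 + (-45)**2 + 107*(-45)) - 113757) = -907004/((-920 + 2025 - 4815) - 113757) = -907004/(-3710 - 113757) = -907004/(-117467) = -907004*(-1/117467) = 129572/16781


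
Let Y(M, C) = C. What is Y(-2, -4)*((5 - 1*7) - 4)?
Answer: 24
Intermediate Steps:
Y(-2, -4)*((5 - 1*7) - 4) = -4*((5 - 1*7) - 4) = -4*((5 - 7) - 4) = -4*(-2 - 4) = -4*(-6) = 24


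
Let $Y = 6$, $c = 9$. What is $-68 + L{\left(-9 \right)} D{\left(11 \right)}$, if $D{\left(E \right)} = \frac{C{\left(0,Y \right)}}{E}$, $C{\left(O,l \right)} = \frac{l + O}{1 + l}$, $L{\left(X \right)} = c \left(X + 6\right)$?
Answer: $- \frac{5398}{77} \approx -70.104$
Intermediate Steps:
$L{\left(X \right)} = 54 + 9 X$ ($L{\left(X \right)} = 9 \left(X + 6\right) = 9 \left(6 + X\right) = 54 + 9 X$)
$C{\left(O,l \right)} = \frac{O + l}{1 + l}$
$D{\left(E \right)} = \frac{6}{7 E}$ ($D{\left(E \right)} = \frac{\frac{1}{1 + 6} \left(0 + 6\right)}{E} = \frac{\frac{1}{7} \cdot 6}{E} = \frac{6}{7 E}$)
$-68 + L{\left(-9 \right)} D{\left(11 \right)} = -68 + \left(54 + 9 \left(-9\right)\right) \frac{6}{7 \cdot 11} = -68 + \left(54 - 81\right) \frac{6}{7} \cdot \frac{1}{11} = -68 - \frac{162}{77} = - \frac{5398}{77}$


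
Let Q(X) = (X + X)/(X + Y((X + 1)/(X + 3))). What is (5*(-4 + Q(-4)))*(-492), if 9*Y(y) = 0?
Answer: 4920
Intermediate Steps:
Y(y) = 0 (Y(y) = (⅑)*0 = 0)
Q(X) = 2 (Q(X) = (X + X)/(X + 0) = (2*X)/X = 2)
(5*(-4 + Q(-4)))*(-492) = (5*(-4 + 2))*(-492) = (5*(-2))*(-492) = -10*(-492) = 4920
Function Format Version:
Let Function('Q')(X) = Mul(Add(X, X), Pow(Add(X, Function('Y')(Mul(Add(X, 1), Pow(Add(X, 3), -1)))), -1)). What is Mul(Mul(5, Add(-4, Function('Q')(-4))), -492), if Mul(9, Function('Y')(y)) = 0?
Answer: 4920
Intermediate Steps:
Function('Y')(y) = 0 (Function('Y')(y) = Mul(Rational(1, 9), 0) = 0)
Function('Q')(X) = 2 (Function('Q')(X) = Mul(Add(X, X), Pow(Add(X, 0), -1)) = Mul(Mul(2, X), Pow(X, -1)) = 2)
Mul(Mul(5, Add(-4, Function('Q')(-4))), -492) = Mul(Mul(5, Add(-4, 2)), -492) = Mul(Mul(5, -2), -492) = Mul(-10, -492) = 4920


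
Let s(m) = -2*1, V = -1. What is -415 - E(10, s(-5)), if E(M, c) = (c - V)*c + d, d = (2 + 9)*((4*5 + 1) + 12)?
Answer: -780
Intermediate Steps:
d = 363 (d = 11*((20 + 1) + 12) = 11*(21 + 12) = 11*33 = 363)
s(m) = -2
E(M, c) = 363 + c*(1 + c) (E(M, c) = (c - 1*(-1))*c + 363 = (c + 1)*c + 363 = (1 + c)*c + 363 = c*(1 + c) + 363 = 363 + c*(1 + c))
-415 - E(10, s(-5)) = -415 - (363 - 2 + (-2)²) = -415 - (363 - 2 + 4) = -415 - 1*365 = -415 - 365 = -780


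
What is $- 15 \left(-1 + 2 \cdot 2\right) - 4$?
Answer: $-49$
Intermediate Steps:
$- 15 \left(-1 + 2 \cdot 2\right) - 4 = - 15 \left(-1 + 4\right) - 4 = \left(-15\right) 3 - 4 = -45 - 4 = -49$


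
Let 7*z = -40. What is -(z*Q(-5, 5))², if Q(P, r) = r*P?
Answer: -1000000/49 ≈ -20408.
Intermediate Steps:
Q(P, r) = P*r
z = -40/7 (z = (⅐)*(-40) = -40/7 ≈ -5.7143)
-(z*Q(-5, 5))² = -(-(-200)*5/7)² = -(-40/7*(-25))² = -(1000/7)² = -1*1000000/49 = -1000000/49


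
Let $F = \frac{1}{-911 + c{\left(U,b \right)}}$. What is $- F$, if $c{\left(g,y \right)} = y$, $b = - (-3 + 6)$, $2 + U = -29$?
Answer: $\frac{1}{914} \approx 0.0010941$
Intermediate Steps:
$U = -31$ ($U = -2 - 29 = -31$)
$b = -3$ ($b = \left(-1\right) 3 = -3$)
$F = - \frac{1}{914}$ ($F = \frac{1}{-911 - 3} = \frac{1}{-914} = - \frac{1}{914} \approx -0.0010941$)
$- F = \left(-1\right) \left(- \frac{1}{914}\right) = \frac{1}{914}$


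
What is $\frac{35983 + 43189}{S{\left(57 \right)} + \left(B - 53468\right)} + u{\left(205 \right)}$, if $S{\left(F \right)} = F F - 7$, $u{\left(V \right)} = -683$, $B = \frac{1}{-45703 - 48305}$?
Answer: $- \frac{3232326888923}{4721645809} \approx -684.58$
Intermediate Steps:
$B = - \frac{1}{94008}$ ($B = \frac{1}{-94008} = - \frac{1}{94008} \approx -1.0637 \cdot 10^{-5}$)
$S{\left(F \right)} = -7 + F^{2}$ ($S{\left(F \right)} = F^{2} - 7 = -7 + F^{2}$)
$\frac{35983 + 43189}{S{\left(57 \right)} + \left(B - 53468\right)} + u{\left(205 \right)} = \frac{35983 + 43189}{\left(-7 + 57^{2}\right) - \frac{5026419745}{94008}} - 683 = \frac{79172}{\left(-7 + 3249\right) - \frac{5026419745}{94008}} - 683 = \frac{79172}{3242 - \frac{5026419745}{94008}} - 683 = \frac{79172}{- \frac{4721645809}{94008}} - 683 = 79172 \left(- \frac{94008}{4721645809}\right) - 683 = - \frac{7442801376}{4721645809} - 683 = - \frac{3232326888923}{4721645809}$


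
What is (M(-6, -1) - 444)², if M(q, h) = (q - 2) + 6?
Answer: 198916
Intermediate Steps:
M(q, h) = 4 + q (M(q, h) = (-2 + q) + 6 = 4 + q)
(M(-6, -1) - 444)² = ((4 - 6) - 444)² = (-2 - 444)² = (-446)² = 198916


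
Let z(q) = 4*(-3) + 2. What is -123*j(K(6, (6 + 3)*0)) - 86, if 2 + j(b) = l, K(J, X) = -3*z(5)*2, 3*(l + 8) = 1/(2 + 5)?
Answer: 7967/7 ≈ 1138.1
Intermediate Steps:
z(q) = -10 (z(q) = -12 + 2 = -10)
l = -167/21 (l = -8 + 1/(3*(2 + 5)) = -8 + (⅓)/7 = -8 + (⅓)*(⅐) = -8 + 1/21 = -167/21 ≈ -7.9524)
K(J, X) = 60 (K(J, X) = -3*(-10)*2 = 30*2 = 60)
j(b) = -209/21 (j(b) = -2 - 167/21 = -209/21)
-123*j(K(6, (6 + 3)*0)) - 86 = -123*(-209/21) - 86 = 8569/7 - 86 = 7967/7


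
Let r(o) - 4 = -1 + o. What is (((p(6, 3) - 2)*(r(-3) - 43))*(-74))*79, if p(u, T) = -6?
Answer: -2011024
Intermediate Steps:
r(o) = 3 + o (r(o) = 4 + (-1 + o) = 3 + o)
(((p(6, 3) - 2)*(r(-3) - 43))*(-74))*79 = (((-6 - 2)*((3 - 3) - 43))*(-74))*79 = (-8*(0 - 43)*(-74))*79 = (-8*(-43)*(-74))*79 = (344*(-74))*79 = -25456*79 = -2011024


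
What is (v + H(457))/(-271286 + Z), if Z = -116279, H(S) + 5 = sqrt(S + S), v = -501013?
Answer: 501018/387565 - sqrt(914)/387565 ≈ 1.2927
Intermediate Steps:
H(S) = -5 + sqrt(2)*sqrt(S) (H(S) = -5 + sqrt(S + S) = -5 + sqrt(2*S) = -5 + sqrt(2)*sqrt(S))
(v + H(457))/(-271286 + Z) = (-501013 + (-5 + sqrt(2)*sqrt(457)))/(-271286 - 116279) = (-501013 + (-5 + sqrt(914)))/(-387565) = (-501018 + sqrt(914))*(-1/387565) = 501018/387565 - sqrt(914)/387565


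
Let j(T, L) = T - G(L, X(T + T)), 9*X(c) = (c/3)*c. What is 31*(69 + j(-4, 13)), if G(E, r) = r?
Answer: 52421/27 ≈ 1941.5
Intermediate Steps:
X(c) = c²/27 (X(c) = ((c/3)*c)/9 = (c²/3)/9 = c²/27)
j(T, L) = T - 4*T²/27 (j(T, L) = T - (T + T)²/27 = T - (2*T)²/27 = T - 4*T²/27)
31*(69 + j(-4, 13)) = 31*(69 + (1/27)*(-4)*(27 - 4*(-4))) = 31*(69 + (1/27)*(-4)*(27 + 16)) = 31*(69 + (1/27)*(-4)*43) = 31*(69 - 172/27) = 31*(1691/27) = 52421/27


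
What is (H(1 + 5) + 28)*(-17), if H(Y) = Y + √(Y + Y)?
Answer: -578 - 34*√3 ≈ -636.89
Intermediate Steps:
H(Y) = Y + √2*√Y (H(Y) = Y + √(2*Y) = Y + √2*√Y)
(H(1 + 5) + 28)*(-17) = (((1 + 5) + √2*√(1 + 5)) + 28)*(-17) = ((6 + √2*√6) + 28)*(-17) = ((6 + 2*√3) + 28)*(-17) = (34 + 2*√3)*(-17) = -578 - 34*√3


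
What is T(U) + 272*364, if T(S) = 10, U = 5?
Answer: 99018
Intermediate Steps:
T(U) + 272*364 = 10 + 272*364 = 10 + 99008 = 99018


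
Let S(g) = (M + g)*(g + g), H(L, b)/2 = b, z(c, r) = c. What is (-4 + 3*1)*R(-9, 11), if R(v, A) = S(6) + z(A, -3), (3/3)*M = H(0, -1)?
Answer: -59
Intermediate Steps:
H(L, b) = 2*b
M = -2 (M = 2*(-1) = -2)
S(g) = 2*g*(-2 + g) (S(g) = (-2 + g)*(g + g) = (-2 + g)*(2*g) = 2*g*(-2 + g))
R(v, A) = 48 + A (R(v, A) = 2*6*(-2 + 6) + A = 2*6*4 + A = 48 + A)
(-4 + 3*1)*R(-9, 11) = (-4 + 3*1)*(48 + 11) = (-4 + 3)*59 = -1*59 = -59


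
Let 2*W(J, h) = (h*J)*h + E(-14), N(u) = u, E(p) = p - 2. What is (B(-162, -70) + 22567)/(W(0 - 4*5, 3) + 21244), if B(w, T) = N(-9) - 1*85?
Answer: 22473/21146 ≈ 1.0628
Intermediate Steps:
E(p) = -2 + p
B(w, T) = -94 (B(w, T) = -9 - 1*85 = -9 - 85 = -94)
W(J, h) = -8 + J*h²/2 (W(J, h) = ((h*J)*h + (-2 - 14))/2 = ((J*h)*h - 16)/2 = (J*h² - 16)/2 = (-16 + J*h²)/2 = -8 + J*h²/2)
(B(-162, -70) + 22567)/(W(0 - 4*5, 3) + 21244) = (-94 + 22567)/((-8 + (½)*(0 - 4*5)*3²) + 21244) = 22473/((-8 + (½)*(0 - 20)*9) + 21244) = 22473/((-8 + (½)*(-20)*9) + 21244) = 22473/((-8 - 90) + 21244) = 22473/(-98 + 21244) = 22473/21146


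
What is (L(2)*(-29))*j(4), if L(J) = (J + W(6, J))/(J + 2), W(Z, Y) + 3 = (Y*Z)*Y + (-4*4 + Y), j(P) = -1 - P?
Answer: 1305/4 ≈ 326.25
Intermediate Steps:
W(Z, Y) = -19 + Y + Z*Y² (W(Z, Y) = -3 + ((Y*Z)*Y + (-4*4 + Y)) = -3 + (Z*Y² + (-16 + Y)) = -3 + (-16 + Y + Z*Y²) = -19 + Y + Z*Y²)
L(J) = (-19 + 2*J + 6*J²)/(2 + J) (L(J) = (J + (-19 + J + 6*J²))/(J + 2) = (-19 + 2*J + 6*J²)/(2 + J))
(L(2)*(-29))*j(4) = (((-19 + 2*2 + 6*2²)/(2 + 2))*(-29))*(-1 - 1*4) = (((-19 + 4 + 6*4)/4)*(-29))*(-1 - 4) = (((-19 + 4 + 24)/4)*(-29))*(-5) = (((¼)*9)*(-29))*(-5) = ((9/4)*(-29))*(-5) = -261/4*(-5) = 1305/4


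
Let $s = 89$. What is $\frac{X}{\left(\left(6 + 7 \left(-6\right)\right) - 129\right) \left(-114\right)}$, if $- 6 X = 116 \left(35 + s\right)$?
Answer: $- \frac{3596}{28215} \approx -0.12745$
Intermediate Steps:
$X = - \frac{7192}{3}$ ($X = - \frac{116 \left(35 + 89\right)}{6} = - \frac{116 \cdot 124}{6} = \left(- \frac{1}{6}\right) 14384 = - \frac{7192}{3} \approx -2397.3$)
$\frac{X}{\left(\left(6 + 7 \left(-6\right)\right) - 129\right) \left(-114\right)} = - \frac{7192}{3 \left(\left(6 + 7 \left(-6\right)\right) - 129\right) \left(-114\right)} = - \frac{7192}{3 \left(\left(6 - 42\right) - 129\right) \left(-114\right)} = - \frac{7192}{3 \left(-36 - 129\right) \left(-114\right)} = - \frac{7192}{3 \left(\left(-165\right) \left(-114\right)\right)} = - \frac{7192}{3 \cdot 18810} = \left(- \frac{7192}{3}\right) \frac{1}{18810} = - \frac{3596}{28215}$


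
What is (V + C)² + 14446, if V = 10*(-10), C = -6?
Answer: 25682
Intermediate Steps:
V = -100
(V + C)² + 14446 = (-100 - 6)² + 14446 = (-106)² + 14446 = 11236 + 14446 = 25682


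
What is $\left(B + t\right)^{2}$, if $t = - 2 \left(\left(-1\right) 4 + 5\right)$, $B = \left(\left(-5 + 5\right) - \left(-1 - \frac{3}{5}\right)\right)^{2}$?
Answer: $\frac{196}{625} \approx 0.3136$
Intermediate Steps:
$B = \frac{64}{25}$ ($B = \left(0 - - \frac{8}{5}\right)^{2} = \left(0 + \left(\frac{3}{5} + 1\right)\right)^{2} = \left(0 + \frac{8}{5}\right)^{2} = \left(\frac{8}{5}\right)^{2} = \frac{64}{25} \approx 2.56$)
$t = -2$ ($t = - 2 \left(-4 + 5\right) = \left(-2\right) 1 = -2$)
$\left(B + t\right)^{2} = \left(\frac{64}{25} - 2\right)^{2} = \left(\frac{14}{25}\right)^{2} = \frac{196}{625}$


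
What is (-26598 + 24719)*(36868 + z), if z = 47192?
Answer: -157948740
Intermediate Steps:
(-26598 + 24719)*(36868 + z) = (-26598 + 24719)*(36868 + 47192) = -1879*84060 = -157948740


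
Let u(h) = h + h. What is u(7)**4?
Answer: 38416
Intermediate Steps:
u(h) = 2*h
u(7)**4 = (2*7)**4 = 14**4 = 38416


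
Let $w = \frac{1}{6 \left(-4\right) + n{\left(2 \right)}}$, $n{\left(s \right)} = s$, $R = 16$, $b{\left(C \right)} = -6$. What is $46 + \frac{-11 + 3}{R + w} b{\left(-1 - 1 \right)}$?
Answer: $\frac{5734}{117} \approx 49.009$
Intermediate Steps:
$w = - \frac{1}{22}$ ($w = \frac{1}{6 \left(-4\right) + 2} = \frac{1}{-24 + 2} = \frac{1}{-22} = - \frac{1}{22} \approx -0.045455$)
$46 + \frac{-11 + 3}{R + w} b{\left(-1 - 1 \right)} = 46 + \frac{-11 + 3}{16 - \frac{1}{22}} \left(-6\right) = 46 + - \frac{8}{\frac{351}{22}} \left(-6\right) = 46 + \left(-8\right) \frac{22}{351} \left(-6\right) = 46 - - \frac{352}{117} = 46 + \frac{352}{117} = \frac{5734}{117}$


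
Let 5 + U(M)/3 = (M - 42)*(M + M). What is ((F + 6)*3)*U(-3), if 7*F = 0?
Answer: 14310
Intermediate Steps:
F = 0 (F = (⅐)*0 = 0)
U(M) = -15 + 6*M*(-42 + M) (U(M) = -15 + 3*((M - 42)*(M + M)) = -15 + 3*((-42 + M)*(2*M)) = -15 + 3*(2*M*(-42 + M)) = -15 + 6*M*(-42 + M))
((F + 6)*3)*U(-3) = ((0 + 6)*3)*(-15 - 252*(-3) + 6*(-3)²) = (6*3)*(-15 + 756 + 6*9) = 18*(-15 + 756 + 54) = 18*795 = 14310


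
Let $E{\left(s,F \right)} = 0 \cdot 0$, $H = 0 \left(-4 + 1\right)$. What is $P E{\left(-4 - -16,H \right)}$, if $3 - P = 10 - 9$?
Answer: $0$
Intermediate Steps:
$H = 0$ ($H = 0 \left(-3\right) = 0$)
$E{\left(s,F \right)} = 0$
$P = 2$ ($P = 3 - \left(10 - 9\right) = 3 - 1 = 2$)
$P E{\left(-4 - -16,H \right)} = 2 \cdot 0 = 0$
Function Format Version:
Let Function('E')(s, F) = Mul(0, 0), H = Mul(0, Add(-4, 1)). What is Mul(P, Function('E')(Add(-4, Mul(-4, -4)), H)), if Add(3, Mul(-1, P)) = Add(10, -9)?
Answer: 0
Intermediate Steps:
H = 0 (H = Mul(0, -3) = 0)
Function('E')(s, F) = 0
P = 2 (P = Add(3, Mul(-1, Add(10, -9))) = Add(3, Mul(-1, 1)) = Add(3, -1) = 2)
Mul(P, Function('E')(Add(-4, Mul(-4, -4)), H)) = Mul(2, 0) = 0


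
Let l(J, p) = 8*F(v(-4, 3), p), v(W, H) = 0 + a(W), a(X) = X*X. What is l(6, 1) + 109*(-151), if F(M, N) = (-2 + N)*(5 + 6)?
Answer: -16547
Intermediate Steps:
a(X) = X²
v(W, H) = W² (v(W, H) = 0 + W² = W²)
F(M, N) = -22 + 11*N (F(M, N) = (-2 + N)*11 = -22 + 11*N)
l(J, p) = -176 + 88*p (l(J, p) = 8*(-22 + 11*p) = -176 + 88*p)
l(6, 1) + 109*(-151) = (-176 + 88*1) + 109*(-151) = (-176 + 88) - 16459 = -88 - 16459 = -16547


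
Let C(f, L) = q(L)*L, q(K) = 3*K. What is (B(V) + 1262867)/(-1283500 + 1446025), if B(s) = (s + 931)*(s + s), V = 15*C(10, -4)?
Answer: 330937/14775 ≈ 22.398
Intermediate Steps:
C(f, L) = 3*L² (C(f, L) = (3*L)*L = 3*L²)
V = 720 (V = 15*(3*(-4)²) = 15*(3*16) = 15*48 = 720)
B(s) = 2*s*(931 + s) (B(s) = (931 + s)*(2*s) = 2*s*(931 + s))
(B(V) + 1262867)/(-1283500 + 1446025) = (2*720*(931 + 720) + 1262867)/(-1283500 + 1446025) = (2*720*1651 + 1262867)/162525 = (2377440 + 1262867)*(1/162525) = 3640307*(1/162525) = 330937/14775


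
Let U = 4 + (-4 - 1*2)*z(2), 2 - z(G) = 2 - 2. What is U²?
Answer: 64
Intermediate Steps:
z(G) = 2 (z(G) = 2 - (2 - 2) = 2 - 1*0 = 2 + 0 = 2)
U = -8 (U = 4 + (-4 - 1*2)*2 = 4 + (-4 - 2)*2 = 4 - 6*2 = 4 - 12 = -8)
U² = (-8)² = 64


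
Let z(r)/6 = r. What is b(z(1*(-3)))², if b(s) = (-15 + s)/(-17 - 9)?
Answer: 1089/676 ≈ 1.6109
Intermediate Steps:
z(r) = 6*r
b(s) = 15/26 - s/26 (b(s) = (-15 + s)/(-26) = (-15 + s)*(-1/26) = 15/26 - s/26)
b(z(1*(-3)))² = (15/26 - 3*1*(-3)/13)² = (15/26 - 3*(-3)/13)² = (15/26 - 1/26*(-18))² = (15/26 + 9/13)² = (33/26)² = 1089/676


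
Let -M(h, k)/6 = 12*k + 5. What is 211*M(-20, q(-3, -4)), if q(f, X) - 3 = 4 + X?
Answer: -51906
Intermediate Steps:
q(f, X) = 7 + X (q(f, X) = 3 + (4 + X) = 7 + X)
M(h, k) = -30 - 72*k (M(h, k) = -6*(12*k + 5) = -6*(5 + 12*k) = -30 - 72*k)
211*M(-20, q(-3, -4)) = 211*(-30 - 72*(7 - 4)) = 211*(-30 - 72*3) = 211*(-30 - 216) = 211*(-246) = -51906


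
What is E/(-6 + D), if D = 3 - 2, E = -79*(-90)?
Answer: -1422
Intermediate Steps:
E = 7110
D = 1
E/(-6 + D) = 7110/(-6 + 1) = 7110/(-5) = -⅕*7110 = -1422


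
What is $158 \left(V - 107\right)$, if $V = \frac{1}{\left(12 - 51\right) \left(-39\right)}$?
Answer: $- \frac{25713868}{1521} \approx -16906.0$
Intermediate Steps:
$V = \frac{1}{1521}$ ($V = \frac{1}{-39} \left(- \frac{1}{39}\right) = \left(- \frac{1}{39}\right) \left(- \frac{1}{39}\right) = \frac{1}{1521} \approx 0.00065746$)
$158 \left(V - 107\right) = 158 \left(\frac{1}{1521} - 107\right) = 158 \left(- \frac{162746}{1521}\right) = - \frac{25713868}{1521}$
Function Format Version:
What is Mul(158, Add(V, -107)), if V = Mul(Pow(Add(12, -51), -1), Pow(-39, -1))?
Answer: Rational(-25713868, 1521) ≈ -16906.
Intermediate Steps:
V = Rational(1, 1521) (V = Mul(Pow(-39, -1), Rational(-1, 39)) = Mul(Rational(-1, 39), Rational(-1, 39)) = Rational(1, 1521) ≈ 0.00065746)
Mul(158, Add(V, -107)) = Mul(158, Add(Rational(1, 1521), -107)) = Mul(158, Rational(-162746, 1521)) = Rational(-25713868, 1521)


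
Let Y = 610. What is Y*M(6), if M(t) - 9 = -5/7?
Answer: 35380/7 ≈ 5054.3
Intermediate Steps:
M(t) = 58/7 (M(t) = 9 - 5/7 = 58/7)
Y*M(6) = 610*(58/7) = 35380/7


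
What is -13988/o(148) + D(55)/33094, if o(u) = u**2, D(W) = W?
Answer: -57714269/90611372 ≈ -0.63694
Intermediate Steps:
-13988/o(148) + D(55)/33094 = -13988/(148**2) + 55/33094 = -13988/21904 + 55*(1/33094) = -13988*1/21904 + 55/33094 = -3497/5476 + 55/33094 = -57714269/90611372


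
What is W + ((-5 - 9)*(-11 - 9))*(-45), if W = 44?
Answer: -12556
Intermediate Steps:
W + ((-5 - 9)*(-11 - 9))*(-45) = 44 + ((-5 - 9)*(-11 - 9))*(-45) = 44 - 14*(-20)*(-45) = 44 + 280*(-45) = 44 - 12600 = -12556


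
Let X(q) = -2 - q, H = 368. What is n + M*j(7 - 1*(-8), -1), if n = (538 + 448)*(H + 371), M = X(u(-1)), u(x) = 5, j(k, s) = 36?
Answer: 728402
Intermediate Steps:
M = -7 (M = -2 - 1*5 = -2 - 5 = -7)
n = 728654 (n = (538 + 448)*(368 + 371) = 986*739 = 728654)
n + M*j(7 - 1*(-8), -1) = 728654 - 7*36 = 728654 - 252 = 728402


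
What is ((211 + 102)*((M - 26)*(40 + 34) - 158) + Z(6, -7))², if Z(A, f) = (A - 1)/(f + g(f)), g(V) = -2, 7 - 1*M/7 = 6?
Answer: 19411011958849/81 ≈ 2.3964e+11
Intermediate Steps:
M = 7 (M = 49 - 7*6 = 49 - 42 = 7)
Z(A, f) = (-1 + A)/(-2 + f) (Z(A, f) = (A - 1)/(f - 2) = (-1 + A)/(-2 + f))
((211 + 102)*((M - 26)*(40 + 34) - 158) + Z(6, -7))² = ((211 + 102)*((7 - 26)*(40 + 34) - 158) + (-1 + 6)/(-2 - 7))² = (313*(-19*74 - 158) + 5/(-9))² = (313*(-1406 - 158) - ⅑*5)² = (313*(-1564) - 5/9)² = (-489532 - 5/9)² = (-4405793/9)² = 19411011958849/81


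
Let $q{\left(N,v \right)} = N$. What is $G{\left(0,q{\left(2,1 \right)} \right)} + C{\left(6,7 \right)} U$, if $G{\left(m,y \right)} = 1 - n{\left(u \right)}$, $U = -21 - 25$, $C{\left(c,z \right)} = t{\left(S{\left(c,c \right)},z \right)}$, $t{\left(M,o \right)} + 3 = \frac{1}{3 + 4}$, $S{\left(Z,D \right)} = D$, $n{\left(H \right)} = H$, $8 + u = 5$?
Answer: $\frac{948}{7} \approx 135.43$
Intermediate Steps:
$u = -3$ ($u = -8 + 5 = -3$)
$t{\left(M,o \right)} = - \frac{20}{7}$ ($t{\left(M,o \right)} = -3 + \frac{1}{3 + 4} = -3 + \frac{1}{7} = - \frac{20}{7}$)
$C{\left(c,z \right)} = - \frac{20}{7}$
$U = -46$ ($U = -21 - 25 = -46$)
$G{\left(m,y \right)} = 4$ ($G{\left(m,y \right)} = 1 - -3 = 1 + 3 = 4$)
$G{\left(0,q{\left(2,1 \right)} \right)} + C{\left(6,7 \right)} U = 4 - - \frac{920}{7} = 4 + \frac{920}{7} = \frac{948}{7}$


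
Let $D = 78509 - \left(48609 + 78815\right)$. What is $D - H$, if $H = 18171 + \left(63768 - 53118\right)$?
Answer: $-77736$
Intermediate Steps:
$H = 28821$ ($H = 18171 + 10650 = 28821$)
$D = -48915$ ($D = 78509 - 127424 = -48915$)
$D - H = -48915 - 28821 = -77736$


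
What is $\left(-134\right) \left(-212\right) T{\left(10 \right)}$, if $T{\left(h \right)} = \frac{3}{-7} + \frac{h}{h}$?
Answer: $\frac{113632}{7} \approx 16233.0$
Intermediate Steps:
$T{\left(h \right)} = \frac{4}{7}$ ($T{\left(h \right)} = 3 \left(- \frac{1}{7}\right) + 1 = - \frac{3}{7} + 1 = \frac{4}{7}$)
$\left(-134\right) \left(-212\right) T{\left(10 \right)} = \left(-134\right) \left(-212\right) \frac{4}{7} = 28408 \cdot \frac{4}{7} = \frac{113632}{7}$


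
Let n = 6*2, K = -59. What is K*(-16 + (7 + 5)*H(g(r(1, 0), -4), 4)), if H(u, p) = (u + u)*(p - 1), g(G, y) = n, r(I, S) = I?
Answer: -50032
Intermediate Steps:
n = 12
g(G, y) = 12
H(u, p) = 2*u*(-1 + p) (H(u, p) = (2*u)*(-1 + p) = 2*u*(-1 + p))
K*(-16 + (7 + 5)*H(g(r(1, 0), -4), 4)) = -59*(-16 + (7 + 5)*(2*12*(-1 + 4))) = -59*(-16 + 12*(2*12*3)) = -59*(-16 + 12*72) = -59*(-16 + 864) = -59*848 = -50032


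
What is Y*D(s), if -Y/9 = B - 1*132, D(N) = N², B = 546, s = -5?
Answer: -93150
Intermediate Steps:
Y = -3726 (Y = -9*(546 - 1*132) = -9*(546 - 132) = -9*414 = -3726)
Y*D(s) = -3726*(-5)² = -3726*25 = -93150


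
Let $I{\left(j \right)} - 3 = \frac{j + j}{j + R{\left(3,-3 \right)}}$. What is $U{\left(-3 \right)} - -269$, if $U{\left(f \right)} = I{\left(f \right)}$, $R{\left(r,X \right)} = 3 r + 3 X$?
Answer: $274$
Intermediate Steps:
$R{\left(r,X \right)} = 3 X + 3 r$
$I{\left(j \right)} = 5$ ($I{\left(j \right)} = 3 + \frac{j + j}{j + \left(3 \left(-3\right) + 3 \cdot 3\right)} = 3 + \frac{2 j}{j + \left(-9 + 9\right)} = 3 + \frac{2 j}{j + 0} = 3 + \frac{2 j}{j} = 3 + 2 = 5$)
$U{\left(f \right)} = 5$
$U{\left(-3 \right)} - -269 = 5 - -269 = 5 + 269 = 274$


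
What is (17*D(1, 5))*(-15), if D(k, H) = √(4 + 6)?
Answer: -255*√10 ≈ -806.38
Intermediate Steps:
D(k, H) = √10
(17*D(1, 5))*(-15) = (17*√10)*(-15) = -255*√10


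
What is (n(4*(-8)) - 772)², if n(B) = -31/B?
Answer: 608756929/1024 ≈ 5.9449e+5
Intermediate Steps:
(n(4*(-8)) - 772)² = (-31/(4*(-8)) - 772)² = (-31/(-32) - 772)² = (-31*(-1/32) - 772)² = (31/32 - 772)² = (-24673/32)² = 608756929/1024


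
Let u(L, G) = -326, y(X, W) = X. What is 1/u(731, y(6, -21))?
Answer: -1/326 ≈ -0.0030675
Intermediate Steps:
1/u(731, y(6, -21)) = 1/(-326) = -1/326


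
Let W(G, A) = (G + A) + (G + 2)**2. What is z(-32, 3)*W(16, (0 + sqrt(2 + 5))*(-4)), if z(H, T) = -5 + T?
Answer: -680 + 8*sqrt(7) ≈ -658.83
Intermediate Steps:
W(G, A) = A + G + (2 + G)**2 (W(G, A) = (A + G) + (2 + G)**2 = A + G + (2 + G)**2)
z(-32, 3)*W(16, (0 + sqrt(2 + 5))*(-4)) = (-5 + 3)*((0 + sqrt(2 + 5))*(-4) + 16 + (2 + 16)**2) = -2*((0 + sqrt(7))*(-4) + 16 + 18**2) = -2*(sqrt(7)*(-4) + 16 + 324) = -2*(-4*sqrt(7) + 16 + 324) = -2*(340 - 4*sqrt(7)) = -680 + 8*sqrt(7)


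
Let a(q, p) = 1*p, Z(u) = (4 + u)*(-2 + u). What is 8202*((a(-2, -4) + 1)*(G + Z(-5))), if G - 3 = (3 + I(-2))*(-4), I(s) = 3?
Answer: 344484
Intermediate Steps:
Z(u) = (-2 + u)*(4 + u)
a(q, p) = p
G = -21 (G = 3 + (3 + 3)*(-4) = 3 + 6*(-4) = 3 - 24 = -21)
8202*((a(-2, -4) + 1)*(G + Z(-5))) = 8202*((-4 + 1)*(-21 + (-8 + (-5)**2 + 2*(-5)))) = 8202*(-3*(-21 + (-8 + 25 - 10))) = 8202*(-3*(-21 + 7)) = 8202*(-3*(-14)) = 8202*42 = 344484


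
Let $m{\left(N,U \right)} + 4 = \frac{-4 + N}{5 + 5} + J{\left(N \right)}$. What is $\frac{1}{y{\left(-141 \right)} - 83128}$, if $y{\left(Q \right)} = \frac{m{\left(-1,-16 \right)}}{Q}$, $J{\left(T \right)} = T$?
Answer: $- \frac{282}{23442085} \approx -1.203 \cdot 10^{-5}$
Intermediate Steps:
$m{\left(N,U \right)} = - \frac{22}{5} + \frac{11 N}{10}$ ($m{\left(N,U \right)} = -4 + \left(\frac{-4 + N}{5 + 5} + N\right) = -4 + \left(\frac{-4 + N}{10} + N\right) = -4 + \left(\left(-4 + N\right) \frac{1}{10} + N\right) = -4 + \left(\left(- \frac{2}{5} + \frac{N}{10}\right) + N\right) = -4 + \left(- \frac{2}{5} + \frac{11 N}{10}\right) = - \frac{22}{5} + \frac{11 N}{10}$)
$y{\left(Q \right)} = - \frac{11}{2 Q}$ ($y{\left(Q \right)} = \frac{- \frac{22}{5} + \frac{11}{10} \left(-1\right)}{Q} = \frac{- \frac{22}{5} - \frac{11}{10}}{Q} = - \frac{11}{2 Q}$)
$\frac{1}{y{\left(-141 \right)} - 83128} = \frac{1}{- \frac{11}{2 \left(-141\right)} - 83128} = \frac{1}{\left(- \frac{11}{2}\right) \left(- \frac{1}{141}\right) - 83128} = \frac{1}{\frac{11}{282} - 83128} = \frac{1}{- \frac{23442085}{282}} = - \frac{282}{23442085}$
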